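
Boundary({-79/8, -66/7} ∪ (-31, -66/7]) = {-31, -66/7}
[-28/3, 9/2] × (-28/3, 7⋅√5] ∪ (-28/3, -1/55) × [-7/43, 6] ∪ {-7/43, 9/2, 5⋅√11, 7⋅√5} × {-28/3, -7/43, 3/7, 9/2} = ([-28/3, 9/2] × (-28/3, 7⋅√5]) ∪ ({-7/43, 9/2, 5⋅√11, 7⋅√5} × {-28/3, -7/43, 3/7, 9/2})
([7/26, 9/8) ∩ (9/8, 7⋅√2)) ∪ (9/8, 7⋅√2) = (9/8, 7⋅√2)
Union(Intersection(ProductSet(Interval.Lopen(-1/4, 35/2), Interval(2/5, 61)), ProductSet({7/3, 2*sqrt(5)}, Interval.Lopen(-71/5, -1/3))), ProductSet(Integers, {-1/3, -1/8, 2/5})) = ProductSet(Integers, {-1/3, -1/8, 2/5})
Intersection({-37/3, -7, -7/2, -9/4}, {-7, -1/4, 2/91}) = {-7}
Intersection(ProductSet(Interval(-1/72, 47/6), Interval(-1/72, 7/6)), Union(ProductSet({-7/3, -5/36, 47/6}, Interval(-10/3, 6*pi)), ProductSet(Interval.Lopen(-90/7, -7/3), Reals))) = ProductSet({47/6}, Interval(-1/72, 7/6))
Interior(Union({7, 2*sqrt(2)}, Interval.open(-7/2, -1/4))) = Interval.open(-7/2, -1/4)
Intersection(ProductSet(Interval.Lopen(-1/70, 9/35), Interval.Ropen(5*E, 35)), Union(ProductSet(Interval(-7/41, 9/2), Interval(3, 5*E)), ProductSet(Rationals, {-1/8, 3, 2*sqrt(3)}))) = ProductSet(Interval.Lopen(-1/70, 9/35), {5*E})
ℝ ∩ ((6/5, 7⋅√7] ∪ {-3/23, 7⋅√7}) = {-3/23} ∪ (6/5, 7⋅√7]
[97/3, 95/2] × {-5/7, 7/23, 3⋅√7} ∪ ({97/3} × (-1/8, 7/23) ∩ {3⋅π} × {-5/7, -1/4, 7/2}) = [97/3, 95/2] × {-5/7, 7/23, 3⋅√7}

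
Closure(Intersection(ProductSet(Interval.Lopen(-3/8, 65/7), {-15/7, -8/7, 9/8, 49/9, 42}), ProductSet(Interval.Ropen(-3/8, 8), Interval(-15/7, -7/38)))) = ProductSet(Interval(-3/8, 8), {-15/7, -8/7})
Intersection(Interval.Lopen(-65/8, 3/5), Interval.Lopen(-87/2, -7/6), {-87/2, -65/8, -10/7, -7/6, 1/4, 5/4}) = {-10/7, -7/6}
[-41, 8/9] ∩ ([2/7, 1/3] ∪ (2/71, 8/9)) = (2/71, 8/9)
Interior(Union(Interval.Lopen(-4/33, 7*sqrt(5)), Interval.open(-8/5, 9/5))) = Interval.open(-8/5, 7*sqrt(5))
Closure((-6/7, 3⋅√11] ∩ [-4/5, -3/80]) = [-4/5, -3/80]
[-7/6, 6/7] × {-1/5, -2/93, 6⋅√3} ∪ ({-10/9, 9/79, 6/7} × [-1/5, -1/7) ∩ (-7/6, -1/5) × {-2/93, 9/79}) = [-7/6, 6/7] × {-1/5, -2/93, 6⋅√3}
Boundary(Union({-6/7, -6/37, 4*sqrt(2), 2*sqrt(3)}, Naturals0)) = Union({-6/7, -6/37, 4*sqrt(2), 2*sqrt(3)}, Naturals0)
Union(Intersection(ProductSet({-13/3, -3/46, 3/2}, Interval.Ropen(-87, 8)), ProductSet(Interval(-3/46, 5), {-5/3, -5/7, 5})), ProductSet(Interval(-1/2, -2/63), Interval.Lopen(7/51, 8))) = Union(ProductSet({-3/46, 3/2}, {-5/3, -5/7, 5}), ProductSet(Interval(-1/2, -2/63), Interval.Lopen(7/51, 8)))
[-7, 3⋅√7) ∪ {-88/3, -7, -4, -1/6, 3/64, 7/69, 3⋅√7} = {-88/3} ∪ [-7, 3⋅√7]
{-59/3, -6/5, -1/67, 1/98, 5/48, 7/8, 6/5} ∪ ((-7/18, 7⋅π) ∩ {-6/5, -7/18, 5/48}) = {-59/3, -6/5, -1/67, 1/98, 5/48, 7/8, 6/5}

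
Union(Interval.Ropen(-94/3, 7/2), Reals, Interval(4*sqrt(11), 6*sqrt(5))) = Interval(-oo, oo)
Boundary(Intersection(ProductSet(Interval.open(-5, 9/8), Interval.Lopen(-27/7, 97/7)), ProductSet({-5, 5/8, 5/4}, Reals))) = ProductSet({5/8}, Interval(-27/7, 97/7))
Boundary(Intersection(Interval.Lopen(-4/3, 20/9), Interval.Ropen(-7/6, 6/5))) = {-7/6, 6/5}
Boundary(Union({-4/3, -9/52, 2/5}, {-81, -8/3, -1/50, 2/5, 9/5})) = {-81, -8/3, -4/3, -9/52, -1/50, 2/5, 9/5}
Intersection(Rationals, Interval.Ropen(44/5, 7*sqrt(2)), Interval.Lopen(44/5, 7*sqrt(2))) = Intersection(Interval.open(44/5, 7*sqrt(2)), Rationals)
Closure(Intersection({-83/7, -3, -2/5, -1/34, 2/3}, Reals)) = {-83/7, -3, -2/5, -1/34, 2/3}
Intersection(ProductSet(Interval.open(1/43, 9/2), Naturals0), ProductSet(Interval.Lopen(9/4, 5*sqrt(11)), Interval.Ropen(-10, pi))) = ProductSet(Interval.open(9/4, 9/2), Range(0, 4, 1))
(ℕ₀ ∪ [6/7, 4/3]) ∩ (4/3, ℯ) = {2}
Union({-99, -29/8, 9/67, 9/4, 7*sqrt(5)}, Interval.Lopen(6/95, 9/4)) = Union({-99, -29/8, 7*sqrt(5)}, Interval.Lopen(6/95, 9/4))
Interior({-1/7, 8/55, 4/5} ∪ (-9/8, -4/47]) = (-9/8, -4/47)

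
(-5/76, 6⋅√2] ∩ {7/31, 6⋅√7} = {7/31}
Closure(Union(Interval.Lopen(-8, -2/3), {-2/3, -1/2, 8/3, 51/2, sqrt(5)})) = Union({-1/2, 8/3, 51/2, sqrt(5)}, Interval(-8, -2/3))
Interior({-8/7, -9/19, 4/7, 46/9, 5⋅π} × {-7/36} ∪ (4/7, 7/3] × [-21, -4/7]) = (4/7, 7/3) × (-21, -4/7)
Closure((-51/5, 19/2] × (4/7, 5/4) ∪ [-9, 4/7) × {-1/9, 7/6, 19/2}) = ({-51/5, 19/2} × [4/7, 5/4]) ∪ ([-51/5, 19/2] × {4/7, 5/4}) ∪ ([-9, 4/7] × {-1/9, 19/2}) ∪ ([-9, 4/7) × {-1/9, 7/6, 19/2}) ∪ ((-51/5, 19/2] × (4/7, 5/4))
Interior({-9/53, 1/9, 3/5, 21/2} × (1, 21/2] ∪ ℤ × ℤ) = ∅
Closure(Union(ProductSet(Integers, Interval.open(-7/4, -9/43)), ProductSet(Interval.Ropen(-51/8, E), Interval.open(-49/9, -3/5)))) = Union(ProductSet(Complement(Integers, Interval.open(-51/8, E)), Interval(-7/4, -9/43)), ProductSet({-51/8, E}, Interval(-49/9, -3/5)), ProductSet(Integers, Interval.Lopen(-7/4, -9/43)), ProductSet(Interval(-51/8, E), {-49/9, -3/5}), ProductSet(Interval.Ropen(-51/8, E), Interval.open(-49/9, -3/5)))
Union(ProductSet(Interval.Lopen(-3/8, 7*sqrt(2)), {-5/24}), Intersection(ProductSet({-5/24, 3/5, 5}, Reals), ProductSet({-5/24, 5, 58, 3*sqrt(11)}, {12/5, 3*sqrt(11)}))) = Union(ProductSet({-5/24, 5}, {12/5, 3*sqrt(11)}), ProductSet(Interval.Lopen(-3/8, 7*sqrt(2)), {-5/24}))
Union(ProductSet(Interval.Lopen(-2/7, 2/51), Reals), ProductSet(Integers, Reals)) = ProductSet(Union(Integers, Interval.Lopen(-2/7, 2/51)), Reals)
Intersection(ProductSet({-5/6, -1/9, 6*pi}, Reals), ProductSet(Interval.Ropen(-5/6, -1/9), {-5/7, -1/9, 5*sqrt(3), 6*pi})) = ProductSet({-5/6}, {-5/7, -1/9, 5*sqrt(3), 6*pi})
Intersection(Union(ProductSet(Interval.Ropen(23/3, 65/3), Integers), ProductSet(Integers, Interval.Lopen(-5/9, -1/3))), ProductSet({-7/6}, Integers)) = EmptySet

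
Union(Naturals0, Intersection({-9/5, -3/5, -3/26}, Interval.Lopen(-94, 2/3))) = Union({-9/5, -3/5, -3/26}, Naturals0)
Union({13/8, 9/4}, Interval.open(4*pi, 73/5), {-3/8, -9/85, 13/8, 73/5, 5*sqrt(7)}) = Union({-3/8, -9/85, 13/8, 9/4}, Interval.Lopen(4*pi, 73/5))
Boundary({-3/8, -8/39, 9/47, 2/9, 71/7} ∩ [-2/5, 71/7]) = {-3/8, -8/39, 9/47, 2/9, 71/7}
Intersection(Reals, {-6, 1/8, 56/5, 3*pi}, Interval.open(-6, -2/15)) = EmptySet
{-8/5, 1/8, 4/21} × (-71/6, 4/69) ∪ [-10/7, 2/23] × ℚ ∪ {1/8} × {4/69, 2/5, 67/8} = ({1/8} × {4/69, 2/5, 67/8}) ∪ ([-10/7, 2/23] × ℚ) ∪ ({-8/5, 1/8, 4/21} × (-71/6, 4/69))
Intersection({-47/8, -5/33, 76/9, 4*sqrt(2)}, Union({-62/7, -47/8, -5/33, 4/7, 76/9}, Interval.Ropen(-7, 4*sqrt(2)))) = {-47/8, -5/33, 76/9}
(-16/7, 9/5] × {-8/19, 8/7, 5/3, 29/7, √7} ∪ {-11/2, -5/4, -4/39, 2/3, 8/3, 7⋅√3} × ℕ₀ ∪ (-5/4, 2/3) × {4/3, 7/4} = ((-5/4, 2/3) × {4/3, 7/4}) ∪ ({-11/2, -5/4, -4/39, 2/3, 8/3, 7⋅√3} × ℕ₀) ∪ ((-16/7, 9/5] × {-8/19, 8/7, 5/3, 29/7, √7})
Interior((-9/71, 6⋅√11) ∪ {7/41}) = (-9/71, 6⋅√11)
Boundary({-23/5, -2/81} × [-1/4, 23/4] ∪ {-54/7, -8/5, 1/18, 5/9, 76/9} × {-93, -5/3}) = ({-23/5, -2/81} × [-1/4, 23/4]) ∪ ({-54/7, -8/5, 1/18, 5/9, 76/9} × {-93, -5/3})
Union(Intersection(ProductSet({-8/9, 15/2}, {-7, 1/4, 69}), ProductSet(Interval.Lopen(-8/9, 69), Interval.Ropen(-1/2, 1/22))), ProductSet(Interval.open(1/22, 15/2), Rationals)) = ProductSet(Interval.open(1/22, 15/2), Rationals)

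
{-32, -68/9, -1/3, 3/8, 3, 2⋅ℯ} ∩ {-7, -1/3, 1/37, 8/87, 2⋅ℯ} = {-1/3, 2⋅ℯ}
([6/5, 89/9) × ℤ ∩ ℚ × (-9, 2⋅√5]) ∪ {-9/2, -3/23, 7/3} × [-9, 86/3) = ({-9/2, -3/23, 7/3} × [-9, 86/3)) ∪ ((ℚ ∩ [6/5, 89/9)) × {-8, -7, …, 4})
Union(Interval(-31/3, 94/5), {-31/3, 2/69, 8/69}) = Interval(-31/3, 94/5)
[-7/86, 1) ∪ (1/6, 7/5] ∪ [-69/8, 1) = [-69/8, 7/5]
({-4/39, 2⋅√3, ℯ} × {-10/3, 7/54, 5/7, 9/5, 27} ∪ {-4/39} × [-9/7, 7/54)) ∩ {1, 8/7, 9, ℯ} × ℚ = {ℯ} × {-10/3, 7/54, 5/7, 9/5, 27}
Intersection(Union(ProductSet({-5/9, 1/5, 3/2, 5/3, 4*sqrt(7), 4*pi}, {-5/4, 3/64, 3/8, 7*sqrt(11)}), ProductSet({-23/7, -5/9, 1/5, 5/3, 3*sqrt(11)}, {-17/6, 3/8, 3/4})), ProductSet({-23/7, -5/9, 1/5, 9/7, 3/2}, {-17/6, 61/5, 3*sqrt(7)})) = ProductSet({-23/7, -5/9, 1/5}, {-17/6})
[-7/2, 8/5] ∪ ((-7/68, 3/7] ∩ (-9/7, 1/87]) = [-7/2, 8/5]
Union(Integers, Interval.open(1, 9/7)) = Union(Integers, Interval.Ropen(1, 9/7))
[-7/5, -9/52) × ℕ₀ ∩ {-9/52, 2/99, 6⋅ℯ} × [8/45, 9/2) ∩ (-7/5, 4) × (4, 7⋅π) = ∅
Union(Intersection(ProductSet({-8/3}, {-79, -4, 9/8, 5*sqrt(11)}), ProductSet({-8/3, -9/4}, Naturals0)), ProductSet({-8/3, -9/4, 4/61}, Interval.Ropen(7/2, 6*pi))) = ProductSet({-8/3, -9/4, 4/61}, Interval.Ropen(7/2, 6*pi))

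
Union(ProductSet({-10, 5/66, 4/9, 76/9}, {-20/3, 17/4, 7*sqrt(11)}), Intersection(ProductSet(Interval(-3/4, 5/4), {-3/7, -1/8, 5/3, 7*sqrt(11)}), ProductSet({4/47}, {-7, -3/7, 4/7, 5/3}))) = Union(ProductSet({4/47}, {-3/7, 5/3}), ProductSet({-10, 5/66, 4/9, 76/9}, {-20/3, 17/4, 7*sqrt(11)}))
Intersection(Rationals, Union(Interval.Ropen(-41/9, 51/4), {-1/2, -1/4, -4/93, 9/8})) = Intersection(Interval.Ropen(-41/9, 51/4), Rationals)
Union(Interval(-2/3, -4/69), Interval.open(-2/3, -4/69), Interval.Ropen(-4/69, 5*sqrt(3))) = Interval.Ropen(-2/3, 5*sqrt(3))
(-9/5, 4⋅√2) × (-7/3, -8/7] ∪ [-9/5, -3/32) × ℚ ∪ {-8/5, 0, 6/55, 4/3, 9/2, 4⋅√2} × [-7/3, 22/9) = ([-9/5, -3/32) × ℚ) ∪ ((-9/5, 4⋅√2) × (-7/3, -8/7]) ∪ ({-8/5, 0, 6/55, 4/3, 9/2, 4⋅√2} × [-7/3, 22/9))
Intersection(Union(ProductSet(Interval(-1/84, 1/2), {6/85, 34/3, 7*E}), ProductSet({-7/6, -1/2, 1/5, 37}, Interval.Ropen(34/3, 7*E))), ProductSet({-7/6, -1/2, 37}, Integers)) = ProductSet({-7/6, -1/2, 37}, Range(12, 20, 1))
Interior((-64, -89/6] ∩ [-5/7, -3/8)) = ∅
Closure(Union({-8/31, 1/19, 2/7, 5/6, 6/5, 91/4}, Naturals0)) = Union({-8/31, 1/19, 2/7, 5/6, 6/5, 91/4}, Naturals0)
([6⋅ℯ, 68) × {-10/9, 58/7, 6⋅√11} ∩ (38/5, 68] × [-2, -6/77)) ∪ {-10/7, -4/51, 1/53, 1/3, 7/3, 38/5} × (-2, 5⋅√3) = ([6⋅ℯ, 68) × {-10/9}) ∪ ({-10/7, -4/51, 1/53, 1/3, 7/3, 38/5} × (-2, 5⋅√3))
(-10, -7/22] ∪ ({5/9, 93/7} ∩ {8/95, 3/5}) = (-10, -7/22]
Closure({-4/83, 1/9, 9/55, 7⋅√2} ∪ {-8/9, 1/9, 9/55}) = {-8/9, -4/83, 1/9, 9/55, 7⋅√2}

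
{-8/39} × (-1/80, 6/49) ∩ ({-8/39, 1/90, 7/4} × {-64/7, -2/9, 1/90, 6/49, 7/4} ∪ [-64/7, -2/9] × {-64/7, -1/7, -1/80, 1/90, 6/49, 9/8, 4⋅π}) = {-8/39} × {1/90}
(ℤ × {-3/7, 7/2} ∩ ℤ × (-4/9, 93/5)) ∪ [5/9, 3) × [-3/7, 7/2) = (ℤ × {-3/7, 7/2}) ∪ ([5/9, 3) × [-3/7, 7/2))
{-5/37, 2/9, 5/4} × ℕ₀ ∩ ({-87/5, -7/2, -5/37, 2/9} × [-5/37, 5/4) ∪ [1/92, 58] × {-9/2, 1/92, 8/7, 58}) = ({2/9, 5/4} × {58}) ∪ ({-5/37, 2/9} × {0, 1})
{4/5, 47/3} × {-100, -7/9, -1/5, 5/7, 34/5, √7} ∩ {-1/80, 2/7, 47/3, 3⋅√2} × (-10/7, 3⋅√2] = {47/3} × {-7/9, -1/5, 5/7, √7}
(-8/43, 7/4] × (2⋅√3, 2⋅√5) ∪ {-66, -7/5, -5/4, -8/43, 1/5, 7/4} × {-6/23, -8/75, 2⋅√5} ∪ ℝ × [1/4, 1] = (ℝ × [1/4, 1]) ∪ ({-66, -7/5, -5/4, -8/43, 1/5, 7/4} × {-6/23, -8/75, 2⋅√5}) ∪ ((-8/43, 7/4] × (2⋅√3, 2⋅√5))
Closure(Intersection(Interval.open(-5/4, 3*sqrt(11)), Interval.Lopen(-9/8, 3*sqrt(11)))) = Interval(-9/8, 3*sqrt(11))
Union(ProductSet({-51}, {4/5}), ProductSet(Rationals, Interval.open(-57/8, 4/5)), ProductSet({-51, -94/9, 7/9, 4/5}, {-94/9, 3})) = Union(ProductSet({-51}, {4/5}), ProductSet({-51, -94/9, 7/9, 4/5}, {-94/9, 3}), ProductSet(Rationals, Interval.open(-57/8, 4/5)))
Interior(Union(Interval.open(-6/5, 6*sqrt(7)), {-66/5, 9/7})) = Interval.open(-6/5, 6*sqrt(7))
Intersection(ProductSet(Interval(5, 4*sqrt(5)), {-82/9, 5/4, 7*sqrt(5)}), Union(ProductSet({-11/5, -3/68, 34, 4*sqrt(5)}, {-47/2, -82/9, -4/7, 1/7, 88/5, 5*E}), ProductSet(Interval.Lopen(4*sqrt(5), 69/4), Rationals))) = ProductSet({4*sqrt(5)}, {-82/9})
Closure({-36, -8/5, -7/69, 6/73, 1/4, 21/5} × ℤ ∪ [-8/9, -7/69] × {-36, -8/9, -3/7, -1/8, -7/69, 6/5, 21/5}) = ({-36, -8/5, -7/69, 6/73, 1/4, 21/5} × ℤ) ∪ ([-8/9, -7/69] × {-36, -8/9, -3/7, -1/8, -7/69, 6/5, 21/5})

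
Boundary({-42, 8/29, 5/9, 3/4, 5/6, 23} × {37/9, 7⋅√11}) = {-42, 8/29, 5/9, 3/4, 5/6, 23} × {37/9, 7⋅√11}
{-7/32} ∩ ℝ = {-7/32}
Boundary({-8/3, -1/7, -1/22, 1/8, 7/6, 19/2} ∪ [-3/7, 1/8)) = {-8/3, -3/7, 1/8, 7/6, 19/2}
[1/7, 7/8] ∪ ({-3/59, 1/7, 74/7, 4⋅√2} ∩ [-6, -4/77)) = [1/7, 7/8]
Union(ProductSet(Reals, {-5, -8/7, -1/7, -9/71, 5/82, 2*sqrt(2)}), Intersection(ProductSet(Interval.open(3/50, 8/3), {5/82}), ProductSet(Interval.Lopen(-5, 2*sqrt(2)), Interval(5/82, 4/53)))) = ProductSet(Reals, {-5, -8/7, -1/7, -9/71, 5/82, 2*sqrt(2)})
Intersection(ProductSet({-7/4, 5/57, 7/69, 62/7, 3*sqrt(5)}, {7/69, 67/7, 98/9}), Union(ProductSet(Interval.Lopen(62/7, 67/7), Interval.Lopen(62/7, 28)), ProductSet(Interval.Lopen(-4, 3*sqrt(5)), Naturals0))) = EmptySet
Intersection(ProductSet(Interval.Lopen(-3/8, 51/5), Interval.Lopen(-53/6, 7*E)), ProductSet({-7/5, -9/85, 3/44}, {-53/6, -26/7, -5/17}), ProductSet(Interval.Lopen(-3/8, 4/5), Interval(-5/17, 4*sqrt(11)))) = ProductSet({-9/85, 3/44}, {-5/17})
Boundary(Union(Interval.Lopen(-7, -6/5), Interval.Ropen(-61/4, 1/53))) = {-61/4, 1/53}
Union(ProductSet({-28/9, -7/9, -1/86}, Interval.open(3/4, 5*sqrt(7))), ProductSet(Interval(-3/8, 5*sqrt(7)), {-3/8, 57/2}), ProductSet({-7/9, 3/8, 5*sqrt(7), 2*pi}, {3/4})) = Union(ProductSet({-28/9, -7/9, -1/86}, Interval.open(3/4, 5*sqrt(7))), ProductSet({-7/9, 3/8, 5*sqrt(7), 2*pi}, {3/4}), ProductSet(Interval(-3/8, 5*sqrt(7)), {-3/8, 57/2}))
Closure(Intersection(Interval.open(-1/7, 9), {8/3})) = {8/3}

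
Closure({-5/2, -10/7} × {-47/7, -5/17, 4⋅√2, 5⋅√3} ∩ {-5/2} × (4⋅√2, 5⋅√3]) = {-5/2} × {5⋅√3}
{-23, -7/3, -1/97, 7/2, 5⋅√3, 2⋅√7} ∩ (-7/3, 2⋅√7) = {-1/97, 7/2}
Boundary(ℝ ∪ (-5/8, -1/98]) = ∅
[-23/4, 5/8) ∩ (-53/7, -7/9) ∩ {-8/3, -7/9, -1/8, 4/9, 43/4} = {-8/3}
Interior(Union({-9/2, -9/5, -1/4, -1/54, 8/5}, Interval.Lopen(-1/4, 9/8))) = Interval.open(-1/4, 9/8)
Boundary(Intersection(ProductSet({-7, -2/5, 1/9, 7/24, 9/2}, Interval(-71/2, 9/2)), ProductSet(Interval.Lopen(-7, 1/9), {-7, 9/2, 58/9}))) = ProductSet({-2/5, 1/9}, {-7, 9/2})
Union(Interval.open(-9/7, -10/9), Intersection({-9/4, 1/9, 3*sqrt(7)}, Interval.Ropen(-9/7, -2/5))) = Interval.open(-9/7, -10/9)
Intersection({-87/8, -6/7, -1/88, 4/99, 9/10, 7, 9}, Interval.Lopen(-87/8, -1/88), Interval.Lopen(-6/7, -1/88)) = {-1/88}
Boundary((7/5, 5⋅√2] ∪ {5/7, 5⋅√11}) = {5/7, 7/5, 5⋅√11, 5⋅√2}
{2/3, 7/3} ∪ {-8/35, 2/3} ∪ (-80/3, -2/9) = (-80/3, -2/9) ∪ {2/3, 7/3}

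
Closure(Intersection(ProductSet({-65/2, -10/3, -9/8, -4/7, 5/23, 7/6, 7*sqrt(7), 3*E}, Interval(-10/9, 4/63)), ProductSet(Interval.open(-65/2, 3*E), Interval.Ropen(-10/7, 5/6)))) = ProductSet({-10/3, -9/8, -4/7, 5/23, 7/6}, Interval(-10/9, 4/63))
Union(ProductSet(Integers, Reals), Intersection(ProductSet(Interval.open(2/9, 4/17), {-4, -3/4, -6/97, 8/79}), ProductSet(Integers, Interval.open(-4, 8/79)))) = ProductSet(Integers, Reals)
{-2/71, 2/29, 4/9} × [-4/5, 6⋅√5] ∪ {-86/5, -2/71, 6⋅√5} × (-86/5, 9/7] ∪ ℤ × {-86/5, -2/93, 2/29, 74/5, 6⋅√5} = (ℤ × {-86/5, -2/93, 2/29, 74/5, 6⋅√5}) ∪ ({-86/5, -2/71, 6⋅√5} × (-86/5, 9/7]) ∪ ({-2/71, 2/29, 4/9} × [-4/5, 6⋅√5])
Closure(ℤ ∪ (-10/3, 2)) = ℤ ∪ [-10/3, 2]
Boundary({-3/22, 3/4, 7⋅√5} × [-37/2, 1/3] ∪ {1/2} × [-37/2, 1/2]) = ({1/2} × [-37/2, 1/2]) ∪ ({-3/22, 3/4, 7⋅√5} × [-37/2, 1/3])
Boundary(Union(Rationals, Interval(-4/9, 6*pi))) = Union(Interval(-oo, -4/9), Interval(6*pi, oo))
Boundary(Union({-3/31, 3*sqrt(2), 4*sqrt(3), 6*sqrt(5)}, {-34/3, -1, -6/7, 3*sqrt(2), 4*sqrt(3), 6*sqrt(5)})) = {-34/3, -1, -6/7, -3/31, 3*sqrt(2), 4*sqrt(3), 6*sqrt(5)}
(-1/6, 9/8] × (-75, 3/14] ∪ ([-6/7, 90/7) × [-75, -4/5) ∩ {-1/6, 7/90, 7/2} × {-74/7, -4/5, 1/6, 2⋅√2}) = ({-1/6, 7/90, 7/2} × {-74/7}) ∪ ((-1/6, 9/8] × (-75, 3/14])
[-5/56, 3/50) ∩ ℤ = {0}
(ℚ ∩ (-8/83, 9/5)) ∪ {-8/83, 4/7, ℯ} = {-8/83, ℯ} ∪ (ℚ ∩ (-8/83, 9/5))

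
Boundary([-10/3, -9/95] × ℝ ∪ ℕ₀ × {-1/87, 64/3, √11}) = ({-10/3, -9/95} × ℝ) ∪ ((ℕ₀ \ (-10/3, -9/95)) × {-1/87, 64/3, √11})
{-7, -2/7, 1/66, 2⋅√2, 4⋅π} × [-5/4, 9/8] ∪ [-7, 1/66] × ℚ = ([-7, 1/66] × ℚ) ∪ ({-7, -2/7, 1/66, 2⋅√2, 4⋅π} × [-5/4, 9/8])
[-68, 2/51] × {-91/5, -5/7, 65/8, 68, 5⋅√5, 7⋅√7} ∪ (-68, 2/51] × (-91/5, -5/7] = ((-68, 2/51] × (-91/5, -5/7]) ∪ ([-68, 2/51] × {-91/5, -5/7, 65/8, 68, 5⋅√5, 7⋅√7})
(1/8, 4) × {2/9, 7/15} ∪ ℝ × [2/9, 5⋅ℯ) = ℝ × [2/9, 5⋅ℯ)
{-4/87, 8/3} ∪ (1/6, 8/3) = {-4/87} ∪ (1/6, 8/3]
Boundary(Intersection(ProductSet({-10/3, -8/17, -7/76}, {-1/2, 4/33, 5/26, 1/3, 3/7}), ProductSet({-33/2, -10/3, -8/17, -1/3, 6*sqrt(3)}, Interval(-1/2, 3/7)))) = ProductSet({-10/3, -8/17}, {-1/2, 4/33, 5/26, 1/3, 3/7})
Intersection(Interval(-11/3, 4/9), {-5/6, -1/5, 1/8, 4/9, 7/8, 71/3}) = {-5/6, -1/5, 1/8, 4/9}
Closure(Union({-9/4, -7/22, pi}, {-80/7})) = {-80/7, -9/4, -7/22, pi}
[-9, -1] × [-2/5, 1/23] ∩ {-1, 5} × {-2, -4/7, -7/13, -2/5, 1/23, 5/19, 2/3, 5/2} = {-1} × {-2/5, 1/23}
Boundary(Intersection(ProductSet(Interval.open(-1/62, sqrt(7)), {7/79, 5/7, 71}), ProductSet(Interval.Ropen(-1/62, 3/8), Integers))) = ProductSet(Interval(-1/62, 3/8), {71})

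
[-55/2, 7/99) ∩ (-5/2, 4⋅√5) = (-5/2, 7/99)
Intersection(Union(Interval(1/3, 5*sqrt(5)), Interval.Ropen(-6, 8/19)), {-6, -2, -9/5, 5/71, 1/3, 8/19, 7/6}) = {-6, -2, -9/5, 5/71, 1/3, 8/19, 7/6}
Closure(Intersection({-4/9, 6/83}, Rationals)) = {-4/9, 6/83}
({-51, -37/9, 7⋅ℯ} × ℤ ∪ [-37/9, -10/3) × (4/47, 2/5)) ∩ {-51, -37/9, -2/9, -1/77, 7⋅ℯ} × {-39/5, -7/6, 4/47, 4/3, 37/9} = ∅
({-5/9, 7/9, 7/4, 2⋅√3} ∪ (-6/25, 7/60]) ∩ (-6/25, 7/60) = (-6/25, 7/60)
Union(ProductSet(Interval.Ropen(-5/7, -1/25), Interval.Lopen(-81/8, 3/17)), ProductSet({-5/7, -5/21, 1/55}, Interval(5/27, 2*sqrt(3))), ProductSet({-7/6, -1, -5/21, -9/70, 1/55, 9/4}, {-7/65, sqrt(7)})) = Union(ProductSet({-5/7, -5/21, 1/55}, Interval(5/27, 2*sqrt(3))), ProductSet({-7/6, -1, -5/21, -9/70, 1/55, 9/4}, {-7/65, sqrt(7)}), ProductSet(Interval.Ropen(-5/7, -1/25), Interval.Lopen(-81/8, 3/17)))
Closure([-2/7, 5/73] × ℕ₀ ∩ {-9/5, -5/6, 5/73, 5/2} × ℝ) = {5/73} × ℕ₀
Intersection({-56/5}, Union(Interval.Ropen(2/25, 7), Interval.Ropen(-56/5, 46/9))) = {-56/5}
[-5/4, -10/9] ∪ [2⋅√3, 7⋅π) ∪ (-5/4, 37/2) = [-5/4, 7⋅π)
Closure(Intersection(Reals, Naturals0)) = Naturals0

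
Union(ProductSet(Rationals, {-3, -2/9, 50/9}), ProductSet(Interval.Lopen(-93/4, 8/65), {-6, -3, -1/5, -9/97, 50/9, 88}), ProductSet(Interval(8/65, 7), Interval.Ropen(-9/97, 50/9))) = Union(ProductSet(Interval.Lopen(-93/4, 8/65), {-6, -3, -1/5, -9/97, 50/9, 88}), ProductSet(Interval(8/65, 7), Interval.Ropen(-9/97, 50/9)), ProductSet(Rationals, {-3, -2/9, 50/9}))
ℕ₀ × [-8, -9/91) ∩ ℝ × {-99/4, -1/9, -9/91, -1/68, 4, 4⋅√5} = ℕ₀ × {-1/9}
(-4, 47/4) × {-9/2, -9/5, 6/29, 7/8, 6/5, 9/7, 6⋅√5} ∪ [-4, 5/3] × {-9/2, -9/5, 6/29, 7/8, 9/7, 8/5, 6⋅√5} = ([-4, 5/3] × {-9/2, -9/5, 6/29, 7/8, 9/7, 8/5, 6⋅√5}) ∪ ((-4, 47/4) × {-9/2, -9/5, 6/29, 7/8, 6/5, 9/7, 6⋅√5})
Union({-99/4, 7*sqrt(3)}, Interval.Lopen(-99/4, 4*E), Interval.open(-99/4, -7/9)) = Union({7*sqrt(3)}, Interval(-99/4, 4*E))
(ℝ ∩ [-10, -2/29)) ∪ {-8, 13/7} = [-10, -2/29) ∪ {13/7}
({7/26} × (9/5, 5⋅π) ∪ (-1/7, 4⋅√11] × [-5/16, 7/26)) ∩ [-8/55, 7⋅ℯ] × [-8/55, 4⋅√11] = ({7/26} × (9/5, 4⋅√11]) ∪ ((-1/7, 4⋅√11] × [-8/55, 7/26))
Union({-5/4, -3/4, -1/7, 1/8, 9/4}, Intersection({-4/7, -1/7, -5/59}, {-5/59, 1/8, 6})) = {-5/4, -3/4, -1/7, -5/59, 1/8, 9/4}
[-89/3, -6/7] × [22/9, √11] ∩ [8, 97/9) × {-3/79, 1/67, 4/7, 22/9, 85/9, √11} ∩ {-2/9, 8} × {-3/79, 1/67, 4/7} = ∅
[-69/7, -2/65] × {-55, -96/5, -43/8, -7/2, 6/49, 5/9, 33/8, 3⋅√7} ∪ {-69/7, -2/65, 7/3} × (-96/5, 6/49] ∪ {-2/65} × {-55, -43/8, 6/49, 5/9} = ({-69/7, -2/65, 7/3} × (-96/5, 6/49]) ∪ ([-69/7, -2/65] × {-55, -96/5, -43/8, -7/2, 6/49, 5/9, 33/8, 3⋅√7})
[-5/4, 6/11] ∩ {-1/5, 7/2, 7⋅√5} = {-1/5}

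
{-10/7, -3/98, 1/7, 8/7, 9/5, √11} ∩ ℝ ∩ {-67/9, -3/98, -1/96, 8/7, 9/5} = {-3/98, 8/7, 9/5}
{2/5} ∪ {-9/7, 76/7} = {-9/7, 2/5, 76/7}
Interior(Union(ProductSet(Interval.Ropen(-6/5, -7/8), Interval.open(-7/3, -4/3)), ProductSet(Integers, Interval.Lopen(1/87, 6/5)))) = ProductSet(Union(Complement(Interval.open(-6/5, -7/8), Integers), Interval.open(-6/5, -7/8)), Interval.open(-7/3, -4/3))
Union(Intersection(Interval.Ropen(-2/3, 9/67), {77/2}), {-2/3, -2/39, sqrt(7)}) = {-2/3, -2/39, sqrt(7)}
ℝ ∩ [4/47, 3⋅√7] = [4/47, 3⋅√7]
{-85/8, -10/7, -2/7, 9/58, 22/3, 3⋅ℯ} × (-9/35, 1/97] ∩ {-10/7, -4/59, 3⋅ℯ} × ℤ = {-10/7, 3⋅ℯ} × {0}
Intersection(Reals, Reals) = Reals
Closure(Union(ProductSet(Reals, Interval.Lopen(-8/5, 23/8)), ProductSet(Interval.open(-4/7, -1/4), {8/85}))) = ProductSet(Reals, Interval(-8/5, 23/8))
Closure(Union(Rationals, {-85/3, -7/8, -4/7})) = Reals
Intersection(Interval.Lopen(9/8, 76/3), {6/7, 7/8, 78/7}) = {78/7}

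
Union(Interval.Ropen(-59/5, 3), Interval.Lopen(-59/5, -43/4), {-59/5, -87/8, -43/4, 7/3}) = Interval.Ropen(-59/5, 3)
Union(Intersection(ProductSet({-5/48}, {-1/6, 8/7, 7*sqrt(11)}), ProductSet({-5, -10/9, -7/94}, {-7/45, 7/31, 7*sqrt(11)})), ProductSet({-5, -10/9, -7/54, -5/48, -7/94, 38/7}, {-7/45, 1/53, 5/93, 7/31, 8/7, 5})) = ProductSet({-5, -10/9, -7/54, -5/48, -7/94, 38/7}, {-7/45, 1/53, 5/93, 7/31, 8/7, 5})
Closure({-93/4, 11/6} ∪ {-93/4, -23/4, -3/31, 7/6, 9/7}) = {-93/4, -23/4, -3/31, 7/6, 9/7, 11/6}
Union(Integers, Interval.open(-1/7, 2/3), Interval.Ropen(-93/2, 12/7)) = Union(Integers, Interval.Ropen(-93/2, 12/7))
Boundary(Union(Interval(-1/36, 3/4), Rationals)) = Union(Interval(-oo, -1/36), Interval(3/4, oo))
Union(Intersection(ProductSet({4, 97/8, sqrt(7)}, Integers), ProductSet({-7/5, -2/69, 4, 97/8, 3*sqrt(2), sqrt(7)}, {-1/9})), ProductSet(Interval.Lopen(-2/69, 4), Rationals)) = ProductSet(Interval.Lopen(-2/69, 4), Rationals)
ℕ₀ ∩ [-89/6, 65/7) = {0, 1, …, 9}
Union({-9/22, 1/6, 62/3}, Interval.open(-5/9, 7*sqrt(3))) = Union({62/3}, Interval.open(-5/9, 7*sqrt(3)))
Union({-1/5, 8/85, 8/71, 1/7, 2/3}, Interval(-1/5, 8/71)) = Union({1/7, 2/3}, Interval(-1/5, 8/71))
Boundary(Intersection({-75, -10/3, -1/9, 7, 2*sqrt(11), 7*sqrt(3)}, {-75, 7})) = {-75, 7}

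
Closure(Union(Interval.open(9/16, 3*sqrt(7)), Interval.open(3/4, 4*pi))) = Interval(9/16, 4*pi)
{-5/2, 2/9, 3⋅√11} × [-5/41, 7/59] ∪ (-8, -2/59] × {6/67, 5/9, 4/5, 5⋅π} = ((-8, -2/59] × {6/67, 5/9, 4/5, 5⋅π}) ∪ ({-5/2, 2/9, 3⋅√11} × [-5/41, 7/59])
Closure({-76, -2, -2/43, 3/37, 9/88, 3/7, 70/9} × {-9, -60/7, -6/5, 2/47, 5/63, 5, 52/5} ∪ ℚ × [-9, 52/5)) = ℝ × [-9, 52/5]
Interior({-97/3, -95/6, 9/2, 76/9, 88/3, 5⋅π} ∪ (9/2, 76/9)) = (9/2, 76/9)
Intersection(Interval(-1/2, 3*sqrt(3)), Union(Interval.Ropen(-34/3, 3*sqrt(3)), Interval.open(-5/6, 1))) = Interval.Ropen(-1/2, 3*sqrt(3))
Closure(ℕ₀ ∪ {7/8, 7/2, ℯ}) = ℕ₀ ∪ {7/8, 7/2, ℯ}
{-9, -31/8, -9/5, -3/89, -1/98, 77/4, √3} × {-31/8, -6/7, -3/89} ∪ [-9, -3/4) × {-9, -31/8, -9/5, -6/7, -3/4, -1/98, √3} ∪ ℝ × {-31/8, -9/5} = (ℝ × {-31/8, -9/5}) ∪ ({-9, -31/8, -9/5, -3/89, -1/98, 77/4, √3} × {-31/8, -6/7, -3/89}) ∪ ([-9, -3/4) × {-9, -31/8, -9/5, -6/7, -3/4, -1/98, √3})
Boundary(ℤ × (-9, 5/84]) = ℤ × [-9, 5/84]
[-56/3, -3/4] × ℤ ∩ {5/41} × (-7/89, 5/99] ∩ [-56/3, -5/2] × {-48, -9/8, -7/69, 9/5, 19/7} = ∅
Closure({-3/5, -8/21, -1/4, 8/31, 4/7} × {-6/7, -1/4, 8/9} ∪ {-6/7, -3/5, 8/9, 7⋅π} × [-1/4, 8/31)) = ({-3/5, -8/21, -1/4, 8/31, 4/7} × {-6/7, -1/4, 8/9}) ∪ ({-6/7, -3/5, 8/9, 7⋅π} × [-1/4, 8/31])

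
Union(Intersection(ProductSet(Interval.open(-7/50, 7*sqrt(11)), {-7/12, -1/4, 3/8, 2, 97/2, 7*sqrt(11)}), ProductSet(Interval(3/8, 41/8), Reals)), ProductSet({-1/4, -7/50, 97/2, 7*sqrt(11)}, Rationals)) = Union(ProductSet({-1/4, -7/50, 97/2, 7*sqrt(11)}, Rationals), ProductSet(Interval(3/8, 41/8), {-7/12, -1/4, 3/8, 2, 97/2, 7*sqrt(11)}))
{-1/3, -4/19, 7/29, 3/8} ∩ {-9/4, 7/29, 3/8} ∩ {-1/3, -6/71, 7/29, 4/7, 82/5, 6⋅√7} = {7/29}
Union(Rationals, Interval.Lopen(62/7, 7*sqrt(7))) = Union(Interval(62/7, 7*sqrt(7)), Rationals)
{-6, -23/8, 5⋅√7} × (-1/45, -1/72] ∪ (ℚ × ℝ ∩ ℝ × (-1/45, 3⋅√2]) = (ℚ × (-1/45, 3⋅√2]) ∪ ({-6, -23/8, 5⋅√7} × (-1/45, -1/72])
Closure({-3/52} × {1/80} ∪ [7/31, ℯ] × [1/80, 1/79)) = ({-3/52} × {1/80}) ∪ ([7/31, ℯ] × [1/80, 1/79])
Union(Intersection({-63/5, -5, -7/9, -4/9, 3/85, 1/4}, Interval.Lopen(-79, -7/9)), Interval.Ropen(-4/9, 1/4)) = Union({-63/5, -5, -7/9}, Interval.Ropen(-4/9, 1/4))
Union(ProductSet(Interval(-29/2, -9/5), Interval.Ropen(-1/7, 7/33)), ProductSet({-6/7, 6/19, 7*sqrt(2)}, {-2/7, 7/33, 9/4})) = Union(ProductSet({-6/7, 6/19, 7*sqrt(2)}, {-2/7, 7/33, 9/4}), ProductSet(Interval(-29/2, -9/5), Interval.Ropen(-1/7, 7/33)))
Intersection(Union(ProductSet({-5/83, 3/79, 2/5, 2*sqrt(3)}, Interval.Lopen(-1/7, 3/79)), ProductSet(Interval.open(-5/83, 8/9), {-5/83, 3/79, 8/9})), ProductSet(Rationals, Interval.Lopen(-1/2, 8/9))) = Union(ProductSet({-5/83, 3/79, 2/5}, Interval.Lopen(-1/7, 3/79)), ProductSet(Intersection(Interval.open(-5/83, 8/9), Rationals), {-5/83, 3/79, 8/9}))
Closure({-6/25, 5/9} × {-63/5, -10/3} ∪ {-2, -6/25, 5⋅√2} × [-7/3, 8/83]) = ({-6/25, 5/9} × {-63/5, -10/3}) ∪ ({-2, -6/25, 5⋅√2} × [-7/3, 8/83])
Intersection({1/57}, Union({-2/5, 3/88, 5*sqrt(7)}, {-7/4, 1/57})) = {1/57}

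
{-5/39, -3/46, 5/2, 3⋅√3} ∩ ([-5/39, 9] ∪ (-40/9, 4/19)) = {-5/39, -3/46, 5/2, 3⋅√3}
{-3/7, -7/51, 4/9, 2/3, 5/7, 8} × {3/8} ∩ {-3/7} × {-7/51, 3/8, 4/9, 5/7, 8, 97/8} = {-3/7} × {3/8}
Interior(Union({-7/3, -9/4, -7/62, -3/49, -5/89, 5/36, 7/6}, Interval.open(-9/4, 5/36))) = Interval.open(-9/4, 5/36)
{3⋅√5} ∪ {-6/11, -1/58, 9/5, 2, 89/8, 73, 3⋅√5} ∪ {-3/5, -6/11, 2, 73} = {-3/5, -6/11, -1/58, 9/5, 2, 89/8, 73, 3⋅√5}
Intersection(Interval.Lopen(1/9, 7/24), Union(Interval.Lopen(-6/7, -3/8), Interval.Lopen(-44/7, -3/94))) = EmptySet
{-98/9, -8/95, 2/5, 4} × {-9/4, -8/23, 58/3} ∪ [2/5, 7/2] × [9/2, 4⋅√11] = ({-98/9, -8/95, 2/5, 4} × {-9/4, -8/23, 58/3}) ∪ ([2/5, 7/2] × [9/2, 4⋅√11])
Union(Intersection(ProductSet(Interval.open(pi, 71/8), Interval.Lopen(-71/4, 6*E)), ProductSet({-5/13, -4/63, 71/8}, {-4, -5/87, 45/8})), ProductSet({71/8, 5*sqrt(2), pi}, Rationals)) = ProductSet({71/8, 5*sqrt(2), pi}, Rationals)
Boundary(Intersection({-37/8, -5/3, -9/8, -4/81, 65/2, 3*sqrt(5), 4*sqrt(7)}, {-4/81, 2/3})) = {-4/81}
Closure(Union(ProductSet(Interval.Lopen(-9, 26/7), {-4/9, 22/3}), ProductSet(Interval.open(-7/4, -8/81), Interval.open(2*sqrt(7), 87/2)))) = Union(ProductSet({-7/4, -8/81}, Interval(2*sqrt(7), 87/2)), ProductSet(Interval(-9, 26/7), {-4/9, 22/3}), ProductSet(Interval(-7/4, -8/81), {87/2, 2*sqrt(7)}), ProductSet(Interval.open(-7/4, -8/81), Interval.open(2*sqrt(7), 87/2)))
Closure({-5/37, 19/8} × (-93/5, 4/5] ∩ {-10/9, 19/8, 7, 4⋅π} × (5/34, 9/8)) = {19/8} × [5/34, 4/5]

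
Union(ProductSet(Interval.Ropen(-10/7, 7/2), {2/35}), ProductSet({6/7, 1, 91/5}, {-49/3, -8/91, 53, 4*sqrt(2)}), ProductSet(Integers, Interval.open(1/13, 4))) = Union(ProductSet({6/7, 1, 91/5}, {-49/3, -8/91, 53, 4*sqrt(2)}), ProductSet(Integers, Interval.open(1/13, 4)), ProductSet(Interval.Ropen(-10/7, 7/2), {2/35}))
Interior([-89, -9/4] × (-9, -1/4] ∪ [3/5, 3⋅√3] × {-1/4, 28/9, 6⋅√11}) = (-89, -9/4) × (-9, -1/4)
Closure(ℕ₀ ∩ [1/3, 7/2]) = {1, 2, 3}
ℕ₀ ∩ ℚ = ℕ₀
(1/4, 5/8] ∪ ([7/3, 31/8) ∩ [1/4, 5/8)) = (1/4, 5/8]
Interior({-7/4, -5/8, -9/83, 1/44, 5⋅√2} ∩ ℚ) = ∅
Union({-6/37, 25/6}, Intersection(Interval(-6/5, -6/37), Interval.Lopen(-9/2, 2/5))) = Union({25/6}, Interval(-6/5, -6/37))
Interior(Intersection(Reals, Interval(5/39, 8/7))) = Interval.open(5/39, 8/7)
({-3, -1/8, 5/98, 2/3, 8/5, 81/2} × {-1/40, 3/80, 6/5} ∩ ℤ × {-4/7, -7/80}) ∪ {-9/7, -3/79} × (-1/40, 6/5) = {-9/7, -3/79} × (-1/40, 6/5)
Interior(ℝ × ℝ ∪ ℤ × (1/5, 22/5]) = ℝ × ℝ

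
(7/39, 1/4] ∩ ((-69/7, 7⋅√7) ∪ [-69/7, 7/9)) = (7/39, 1/4]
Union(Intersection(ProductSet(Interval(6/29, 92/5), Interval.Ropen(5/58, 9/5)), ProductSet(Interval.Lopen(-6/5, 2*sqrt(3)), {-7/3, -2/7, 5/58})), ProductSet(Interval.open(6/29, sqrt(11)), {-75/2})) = Union(ProductSet(Interval.open(6/29, sqrt(11)), {-75/2}), ProductSet(Interval(6/29, 2*sqrt(3)), {5/58}))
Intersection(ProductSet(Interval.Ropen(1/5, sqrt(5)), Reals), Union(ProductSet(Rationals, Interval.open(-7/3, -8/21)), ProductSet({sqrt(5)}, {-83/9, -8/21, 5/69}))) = ProductSet(Intersection(Interval.Ropen(1/5, sqrt(5)), Rationals), Interval.open(-7/3, -8/21))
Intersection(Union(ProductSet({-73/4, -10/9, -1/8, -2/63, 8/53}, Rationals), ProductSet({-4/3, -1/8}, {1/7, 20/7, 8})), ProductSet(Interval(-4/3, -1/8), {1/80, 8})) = Union(ProductSet({-4/3, -1/8}, {8}), ProductSet({-10/9, -1/8}, {1/80, 8}))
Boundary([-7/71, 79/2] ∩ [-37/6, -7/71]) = {-7/71}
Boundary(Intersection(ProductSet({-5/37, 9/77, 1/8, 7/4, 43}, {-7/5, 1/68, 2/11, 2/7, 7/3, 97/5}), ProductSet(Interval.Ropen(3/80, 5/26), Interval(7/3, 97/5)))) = ProductSet({9/77, 1/8}, {7/3, 97/5})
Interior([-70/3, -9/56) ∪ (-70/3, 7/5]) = (-70/3, 7/5)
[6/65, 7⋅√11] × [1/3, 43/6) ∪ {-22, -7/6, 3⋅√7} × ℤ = ({-22, -7/6, 3⋅√7} × ℤ) ∪ ([6/65, 7⋅√11] × [1/3, 43/6))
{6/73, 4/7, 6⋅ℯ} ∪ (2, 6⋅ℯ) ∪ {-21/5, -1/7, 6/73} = {-21/5, -1/7, 6/73, 4/7} ∪ (2, 6⋅ℯ]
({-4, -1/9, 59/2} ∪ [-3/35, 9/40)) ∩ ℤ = {-4} ∪ {0}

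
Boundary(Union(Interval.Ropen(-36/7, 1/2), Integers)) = Union(Complement(Integers, Interval.open(-36/7, 1/2)), {-36/7, 1/2})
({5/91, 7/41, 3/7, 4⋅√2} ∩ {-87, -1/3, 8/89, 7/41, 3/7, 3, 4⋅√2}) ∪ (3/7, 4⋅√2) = {7/41} ∪ [3/7, 4⋅√2]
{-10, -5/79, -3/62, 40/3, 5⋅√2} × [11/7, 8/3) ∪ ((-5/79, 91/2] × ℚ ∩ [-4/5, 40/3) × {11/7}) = ((-5/79, 40/3) × {11/7}) ∪ ({-10, -5/79, -3/62, 40/3, 5⋅√2} × [11/7, 8/3))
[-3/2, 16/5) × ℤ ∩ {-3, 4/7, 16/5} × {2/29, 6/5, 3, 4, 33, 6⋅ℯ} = {4/7} × {3, 4, 33}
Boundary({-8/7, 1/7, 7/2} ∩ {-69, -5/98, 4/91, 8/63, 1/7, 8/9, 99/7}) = {1/7}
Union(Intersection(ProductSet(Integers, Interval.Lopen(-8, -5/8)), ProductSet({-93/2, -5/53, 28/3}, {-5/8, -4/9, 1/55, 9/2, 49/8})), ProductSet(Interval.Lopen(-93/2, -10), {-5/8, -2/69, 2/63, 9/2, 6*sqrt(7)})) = ProductSet(Interval.Lopen(-93/2, -10), {-5/8, -2/69, 2/63, 9/2, 6*sqrt(7)})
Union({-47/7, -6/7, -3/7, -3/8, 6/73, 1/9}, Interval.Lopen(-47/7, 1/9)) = Interval(-47/7, 1/9)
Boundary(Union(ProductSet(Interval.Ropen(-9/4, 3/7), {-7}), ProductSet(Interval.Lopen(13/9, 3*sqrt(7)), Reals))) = Union(ProductSet({13/9, 3*sqrt(7)}, Reals), ProductSet(Interval(-9/4, 3/7), {-7}))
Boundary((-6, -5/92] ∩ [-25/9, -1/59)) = {-25/9, -5/92}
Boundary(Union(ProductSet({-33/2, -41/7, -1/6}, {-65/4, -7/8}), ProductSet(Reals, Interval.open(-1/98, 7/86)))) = Union(ProductSet({-33/2, -41/7, -1/6}, {-65/4, -7/8}), ProductSet(Reals, {-1/98, 7/86}))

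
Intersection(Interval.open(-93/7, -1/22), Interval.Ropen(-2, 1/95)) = Interval.Ropen(-2, -1/22)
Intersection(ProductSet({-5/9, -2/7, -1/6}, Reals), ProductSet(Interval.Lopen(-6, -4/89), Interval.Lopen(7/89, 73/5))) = ProductSet({-5/9, -2/7, -1/6}, Interval.Lopen(7/89, 73/5))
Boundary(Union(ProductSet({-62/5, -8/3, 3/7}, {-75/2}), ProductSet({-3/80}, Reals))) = Union(ProductSet({-3/80}, Reals), ProductSet({-62/5, -8/3, 3/7}, {-75/2}))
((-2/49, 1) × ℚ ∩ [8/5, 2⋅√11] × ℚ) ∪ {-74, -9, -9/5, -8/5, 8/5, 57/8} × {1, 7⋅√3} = {-74, -9, -9/5, -8/5, 8/5, 57/8} × {1, 7⋅√3}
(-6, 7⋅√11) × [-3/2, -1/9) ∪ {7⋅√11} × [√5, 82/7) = ({7⋅√11} × [√5, 82/7)) ∪ ((-6, 7⋅√11) × [-3/2, -1/9))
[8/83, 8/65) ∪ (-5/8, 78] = (-5/8, 78]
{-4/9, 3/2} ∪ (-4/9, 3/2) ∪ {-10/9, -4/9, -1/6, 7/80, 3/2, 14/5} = {-10/9, 14/5} ∪ [-4/9, 3/2]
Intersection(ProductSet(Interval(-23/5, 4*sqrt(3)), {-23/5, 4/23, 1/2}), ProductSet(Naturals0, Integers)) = EmptySet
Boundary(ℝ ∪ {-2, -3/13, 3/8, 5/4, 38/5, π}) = ∅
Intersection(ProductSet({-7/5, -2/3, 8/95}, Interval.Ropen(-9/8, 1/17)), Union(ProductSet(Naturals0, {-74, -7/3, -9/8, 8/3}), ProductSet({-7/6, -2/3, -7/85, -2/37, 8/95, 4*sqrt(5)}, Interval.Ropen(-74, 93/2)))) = ProductSet({-2/3, 8/95}, Interval.Ropen(-9/8, 1/17))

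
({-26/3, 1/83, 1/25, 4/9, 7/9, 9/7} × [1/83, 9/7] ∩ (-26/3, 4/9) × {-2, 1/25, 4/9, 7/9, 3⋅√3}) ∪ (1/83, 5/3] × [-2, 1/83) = ({1/83, 1/25} × {1/25, 4/9, 7/9}) ∪ ((1/83, 5/3] × [-2, 1/83))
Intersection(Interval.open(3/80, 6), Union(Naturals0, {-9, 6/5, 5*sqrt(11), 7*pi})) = Union({6/5}, Range(1, 6, 1))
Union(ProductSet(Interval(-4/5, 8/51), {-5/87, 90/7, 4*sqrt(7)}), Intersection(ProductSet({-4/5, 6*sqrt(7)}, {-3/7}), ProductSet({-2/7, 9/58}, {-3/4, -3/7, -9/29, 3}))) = ProductSet(Interval(-4/5, 8/51), {-5/87, 90/7, 4*sqrt(7)})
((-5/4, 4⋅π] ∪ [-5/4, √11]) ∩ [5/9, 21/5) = [5/9, 21/5)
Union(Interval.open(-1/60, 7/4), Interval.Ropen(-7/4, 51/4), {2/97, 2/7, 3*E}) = Interval.Ropen(-7/4, 51/4)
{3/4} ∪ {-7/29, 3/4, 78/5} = {-7/29, 3/4, 78/5}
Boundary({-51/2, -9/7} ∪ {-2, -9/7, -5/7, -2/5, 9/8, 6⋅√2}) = {-51/2, -2, -9/7, -5/7, -2/5, 9/8, 6⋅√2}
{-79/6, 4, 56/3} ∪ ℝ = ℝ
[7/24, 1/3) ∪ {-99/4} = {-99/4} ∪ [7/24, 1/3)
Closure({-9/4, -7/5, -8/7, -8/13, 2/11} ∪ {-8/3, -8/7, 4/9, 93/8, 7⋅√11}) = {-8/3, -9/4, -7/5, -8/7, -8/13, 2/11, 4/9, 93/8, 7⋅√11}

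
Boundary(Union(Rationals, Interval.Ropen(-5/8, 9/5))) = Union(Interval(-oo, -5/8), Interval(9/5, oo))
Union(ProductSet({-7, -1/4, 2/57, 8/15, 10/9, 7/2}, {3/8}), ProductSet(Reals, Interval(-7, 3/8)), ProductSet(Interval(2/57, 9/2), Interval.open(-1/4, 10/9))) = Union(ProductSet(Interval(2/57, 9/2), Interval.open(-1/4, 10/9)), ProductSet(Reals, Interval(-7, 3/8)))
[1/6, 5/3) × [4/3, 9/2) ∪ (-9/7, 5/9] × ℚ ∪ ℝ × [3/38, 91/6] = ((-9/7, 5/9] × ℚ) ∪ (ℝ × [3/38, 91/6])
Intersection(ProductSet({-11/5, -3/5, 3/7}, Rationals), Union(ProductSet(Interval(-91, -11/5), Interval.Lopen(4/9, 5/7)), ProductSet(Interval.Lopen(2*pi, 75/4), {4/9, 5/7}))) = ProductSet({-11/5}, Intersection(Interval.Lopen(4/9, 5/7), Rationals))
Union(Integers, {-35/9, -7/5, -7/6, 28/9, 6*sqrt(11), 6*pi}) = Union({-35/9, -7/5, -7/6, 28/9, 6*sqrt(11), 6*pi}, Integers)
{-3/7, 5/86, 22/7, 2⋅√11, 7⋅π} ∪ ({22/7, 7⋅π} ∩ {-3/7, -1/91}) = {-3/7, 5/86, 22/7, 2⋅√11, 7⋅π}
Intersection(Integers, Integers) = Integers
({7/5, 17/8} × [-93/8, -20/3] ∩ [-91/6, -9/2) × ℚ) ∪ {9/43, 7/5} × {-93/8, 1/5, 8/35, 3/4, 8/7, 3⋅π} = {9/43, 7/5} × {-93/8, 1/5, 8/35, 3/4, 8/7, 3⋅π}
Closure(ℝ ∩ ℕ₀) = ℕ₀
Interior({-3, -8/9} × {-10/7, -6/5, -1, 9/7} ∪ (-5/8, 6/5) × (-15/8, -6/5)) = (-5/8, 6/5) × (-15/8, -6/5)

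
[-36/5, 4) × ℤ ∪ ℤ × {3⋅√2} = ([-36/5, 4) × ℤ) ∪ (ℤ × {3⋅√2})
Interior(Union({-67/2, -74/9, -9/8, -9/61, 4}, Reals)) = Reals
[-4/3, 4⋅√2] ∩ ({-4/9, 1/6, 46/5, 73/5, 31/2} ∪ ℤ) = {-1, 0, …, 5} ∪ {-4/9, 1/6}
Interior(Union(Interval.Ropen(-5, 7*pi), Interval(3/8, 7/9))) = Interval.open(-5, 7*pi)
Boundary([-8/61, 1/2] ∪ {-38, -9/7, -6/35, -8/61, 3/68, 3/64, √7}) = {-38, -9/7, -6/35, -8/61, 1/2, √7}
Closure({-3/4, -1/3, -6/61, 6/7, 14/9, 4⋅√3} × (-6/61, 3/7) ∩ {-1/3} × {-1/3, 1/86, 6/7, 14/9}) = {-1/3} × {1/86}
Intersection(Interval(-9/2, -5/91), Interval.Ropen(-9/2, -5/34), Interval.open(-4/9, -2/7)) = Interval.open(-4/9, -2/7)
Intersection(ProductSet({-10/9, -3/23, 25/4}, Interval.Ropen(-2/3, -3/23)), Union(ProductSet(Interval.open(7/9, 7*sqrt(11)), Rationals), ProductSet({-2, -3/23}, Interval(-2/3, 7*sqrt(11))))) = Union(ProductSet({-3/23}, Interval.Ropen(-2/3, -3/23)), ProductSet({25/4}, Intersection(Interval.Ropen(-2/3, -3/23), Rationals)))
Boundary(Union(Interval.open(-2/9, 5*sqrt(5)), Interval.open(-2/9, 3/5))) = {-2/9, 5*sqrt(5)}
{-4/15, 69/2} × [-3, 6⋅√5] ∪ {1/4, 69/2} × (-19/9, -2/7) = ({1/4, 69/2} × (-19/9, -2/7)) ∪ ({-4/15, 69/2} × [-3, 6⋅√5])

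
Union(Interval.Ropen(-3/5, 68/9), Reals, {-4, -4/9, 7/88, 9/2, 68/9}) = Interval(-oo, oo)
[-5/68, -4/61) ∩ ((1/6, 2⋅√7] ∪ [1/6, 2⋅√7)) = ∅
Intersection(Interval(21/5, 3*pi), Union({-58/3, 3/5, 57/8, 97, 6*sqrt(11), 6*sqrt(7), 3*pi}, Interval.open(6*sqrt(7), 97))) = {57/8, 3*pi}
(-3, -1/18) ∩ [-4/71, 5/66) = [-4/71, -1/18)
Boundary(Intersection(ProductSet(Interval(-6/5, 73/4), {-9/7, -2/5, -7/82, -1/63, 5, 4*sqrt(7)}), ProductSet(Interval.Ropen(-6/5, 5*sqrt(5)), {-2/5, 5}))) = ProductSet(Interval(-6/5, 5*sqrt(5)), {-2/5, 5})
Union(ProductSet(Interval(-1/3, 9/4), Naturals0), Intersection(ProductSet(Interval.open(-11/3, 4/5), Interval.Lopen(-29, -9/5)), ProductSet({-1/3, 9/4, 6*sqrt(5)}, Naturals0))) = ProductSet(Interval(-1/3, 9/4), Naturals0)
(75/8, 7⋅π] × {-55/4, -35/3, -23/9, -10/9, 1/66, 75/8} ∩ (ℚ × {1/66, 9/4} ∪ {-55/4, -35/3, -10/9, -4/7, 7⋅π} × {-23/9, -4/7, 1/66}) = ({7⋅π} × {-23/9, 1/66}) ∪ ((ℚ ∩ (75/8, 7⋅π]) × {1/66})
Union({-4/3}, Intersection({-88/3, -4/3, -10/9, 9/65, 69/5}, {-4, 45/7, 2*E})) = {-4/3}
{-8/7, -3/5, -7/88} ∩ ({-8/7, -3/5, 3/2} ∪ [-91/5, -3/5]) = {-8/7, -3/5}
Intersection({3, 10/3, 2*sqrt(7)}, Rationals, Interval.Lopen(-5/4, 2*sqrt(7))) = {3, 10/3}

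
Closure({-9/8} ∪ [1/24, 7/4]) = {-9/8} ∪ [1/24, 7/4]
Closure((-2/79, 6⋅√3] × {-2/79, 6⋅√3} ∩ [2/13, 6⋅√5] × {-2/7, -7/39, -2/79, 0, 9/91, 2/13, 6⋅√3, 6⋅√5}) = [2/13, 6⋅√3] × {-2/79, 6⋅√3}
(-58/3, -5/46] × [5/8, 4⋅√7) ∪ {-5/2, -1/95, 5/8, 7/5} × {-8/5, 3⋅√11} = ({-5/2, -1/95, 5/8, 7/5} × {-8/5, 3⋅√11}) ∪ ((-58/3, -5/46] × [5/8, 4⋅√7))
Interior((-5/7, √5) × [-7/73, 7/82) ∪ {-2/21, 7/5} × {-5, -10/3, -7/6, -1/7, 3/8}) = (-5/7, √5) × (-7/73, 7/82)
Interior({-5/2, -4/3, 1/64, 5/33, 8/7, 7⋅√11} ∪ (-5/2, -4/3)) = (-5/2, -4/3)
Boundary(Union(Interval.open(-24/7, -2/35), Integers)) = Union(Complement(Integers, Interval.open(-24/7, -2/35)), {-24/7, -2/35})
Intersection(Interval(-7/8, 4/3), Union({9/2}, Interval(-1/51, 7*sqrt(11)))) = Interval(-1/51, 4/3)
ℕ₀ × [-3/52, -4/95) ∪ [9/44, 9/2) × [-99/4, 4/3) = (ℕ₀ × [-3/52, -4/95)) ∪ ([9/44, 9/2) × [-99/4, 4/3))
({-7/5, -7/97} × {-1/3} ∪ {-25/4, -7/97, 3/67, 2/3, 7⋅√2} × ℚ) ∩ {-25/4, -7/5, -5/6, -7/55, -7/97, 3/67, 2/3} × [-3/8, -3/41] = ({-7/5, -7/97} × {-1/3}) ∪ ({-25/4, -7/97, 3/67, 2/3} × (ℚ ∩ [-3/8, -3/41]))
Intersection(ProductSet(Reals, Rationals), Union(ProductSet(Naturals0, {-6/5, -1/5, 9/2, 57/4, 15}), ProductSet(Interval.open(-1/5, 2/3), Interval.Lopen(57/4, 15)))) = Union(ProductSet(Interval.open(-1/5, 2/3), Intersection(Interval.Lopen(57/4, 15), Rationals)), ProductSet(Naturals0, {-6/5, -1/5, 9/2, 57/4, 15}))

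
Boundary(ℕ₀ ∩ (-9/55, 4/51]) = {0}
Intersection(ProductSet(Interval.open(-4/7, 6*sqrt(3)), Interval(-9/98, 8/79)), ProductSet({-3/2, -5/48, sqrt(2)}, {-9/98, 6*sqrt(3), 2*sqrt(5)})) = ProductSet({-5/48, sqrt(2)}, {-9/98})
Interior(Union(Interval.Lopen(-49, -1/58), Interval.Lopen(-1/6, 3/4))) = Interval.open(-49, 3/4)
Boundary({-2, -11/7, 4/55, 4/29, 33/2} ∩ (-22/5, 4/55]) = {-2, -11/7, 4/55}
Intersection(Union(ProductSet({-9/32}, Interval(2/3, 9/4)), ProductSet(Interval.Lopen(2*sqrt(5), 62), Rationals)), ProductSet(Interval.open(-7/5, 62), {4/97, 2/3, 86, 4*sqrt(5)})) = Union(ProductSet({-9/32}, {2/3}), ProductSet(Interval.open(2*sqrt(5), 62), {4/97, 2/3, 86}))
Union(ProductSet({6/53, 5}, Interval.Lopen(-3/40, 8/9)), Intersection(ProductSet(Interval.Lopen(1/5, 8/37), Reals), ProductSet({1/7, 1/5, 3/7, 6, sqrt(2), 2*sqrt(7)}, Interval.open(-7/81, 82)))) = ProductSet({6/53, 5}, Interval.Lopen(-3/40, 8/9))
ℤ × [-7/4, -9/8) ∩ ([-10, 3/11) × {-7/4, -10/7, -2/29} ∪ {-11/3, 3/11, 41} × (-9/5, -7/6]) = ({41} × [-7/4, -7/6]) ∪ ({-10, -9, …, 0} × {-7/4, -10/7})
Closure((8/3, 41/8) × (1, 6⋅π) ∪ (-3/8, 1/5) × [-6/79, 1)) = ({-3/8, 1/5} × [-6/79, 1]) ∪ ([-3/8, 1/5] × {-6/79, 1}) ∪ ({8/3, 41/8} × [1, 6⋅π]) ∪ ((-3/8, 1/5) × [-6/79, 1)) ∪ ([8/3, 41/8] × {1, 6⋅π}) ∪ ((8/3, 41/8) × (1, 6⋅π))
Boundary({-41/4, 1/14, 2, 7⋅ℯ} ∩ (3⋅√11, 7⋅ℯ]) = {7⋅ℯ}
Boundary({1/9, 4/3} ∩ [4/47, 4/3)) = {1/9}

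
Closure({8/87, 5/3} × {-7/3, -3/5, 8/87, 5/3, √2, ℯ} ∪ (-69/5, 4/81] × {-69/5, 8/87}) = ([-69/5, 4/81] × {-69/5, 8/87}) ∪ ({8/87, 5/3} × {-7/3, -3/5, 8/87, 5/3, √2, ℯ})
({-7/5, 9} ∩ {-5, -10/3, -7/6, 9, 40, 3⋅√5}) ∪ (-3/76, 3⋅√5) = (-3/76, 3⋅√5) ∪ {9}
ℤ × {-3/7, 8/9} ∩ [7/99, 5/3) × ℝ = {1} × {-3/7, 8/9}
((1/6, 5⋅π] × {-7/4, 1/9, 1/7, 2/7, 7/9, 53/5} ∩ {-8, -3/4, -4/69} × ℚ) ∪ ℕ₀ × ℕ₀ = ℕ₀ × ℕ₀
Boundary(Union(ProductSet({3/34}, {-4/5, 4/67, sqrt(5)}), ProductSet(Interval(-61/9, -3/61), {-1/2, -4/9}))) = Union(ProductSet({3/34}, {-4/5, 4/67, sqrt(5)}), ProductSet(Interval(-61/9, -3/61), {-1/2, -4/9}))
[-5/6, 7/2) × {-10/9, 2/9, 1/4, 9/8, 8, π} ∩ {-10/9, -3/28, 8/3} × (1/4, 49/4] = {-3/28, 8/3} × {9/8, 8, π}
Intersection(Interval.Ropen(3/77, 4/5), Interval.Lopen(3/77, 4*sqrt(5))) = Interval.open(3/77, 4/5)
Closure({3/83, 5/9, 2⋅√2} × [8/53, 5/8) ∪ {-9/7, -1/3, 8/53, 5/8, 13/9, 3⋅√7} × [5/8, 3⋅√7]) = ({3/83, 5/9, 2⋅√2} × [8/53, 5/8]) ∪ ({-9/7, -1/3, 8/53, 5/8, 13/9, 3⋅√7} × [5/8, 3⋅√7])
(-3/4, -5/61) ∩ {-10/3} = ∅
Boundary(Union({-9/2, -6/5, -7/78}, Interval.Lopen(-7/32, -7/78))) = {-9/2, -6/5, -7/32, -7/78}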